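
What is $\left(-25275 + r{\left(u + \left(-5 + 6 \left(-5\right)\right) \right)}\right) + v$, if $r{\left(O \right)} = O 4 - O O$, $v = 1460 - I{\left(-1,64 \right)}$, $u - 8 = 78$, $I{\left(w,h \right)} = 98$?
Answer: $-26310$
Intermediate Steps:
$u = 86$ ($u = 8 + 78 = 86$)
$v = 1362$ ($v = 1460 - 98 = 1362$)
$r{\left(O \right)} = - O^{2} + 4 O$ ($r{\left(O \right)} = 4 O - O^{2} = - O^{2} + 4 O$)
$\left(-25275 + r{\left(u + \left(-5 + 6 \left(-5\right)\right) \right)}\right) + v = \left(-25275 + \left(86 + \left(-5 + 6 \left(-5\right)\right)\right) \left(4 - \left(86 + \left(-5 + 6 \left(-5\right)\right)\right)\right)\right) + 1362 = \left(-25275 + \left(86 - 35\right) \left(4 - \left(86 - 35\right)\right)\right) + 1362 = \left(-25275 + 51 \left(4 - 51\right)\right) + 1362 = \left(-25275 + 51 \left(-47\right)\right) + 1362 = \left(-25275 - 2397\right) + 1362 = -27672 + 1362 = -26310$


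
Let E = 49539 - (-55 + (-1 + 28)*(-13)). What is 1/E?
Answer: 1/49945 ≈ 2.0022e-5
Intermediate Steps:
E = 49945 (E = 49539 - (-55 + 27*(-13)) = 49539 - (-55 - 351) = 49539 - 1*(-406) = 49539 + 406 = 49945)
1/E = 1/49945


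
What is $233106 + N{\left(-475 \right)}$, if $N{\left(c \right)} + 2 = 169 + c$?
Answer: $232798$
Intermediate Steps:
$N{\left(c \right)} = 167 + c$ ($N{\left(c \right)} = -2 + \left(169 + c\right) = 167 + c$)
$233106 + N{\left(-475 \right)} = 233106 + \left(167 - 475\right) = 233106 - 308 = 232798$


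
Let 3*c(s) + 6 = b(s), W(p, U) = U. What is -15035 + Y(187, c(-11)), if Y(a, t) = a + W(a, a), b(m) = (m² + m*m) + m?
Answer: -14661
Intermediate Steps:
b(m) = m + 2*m² (b(m) = (m² + m²) + m = 2*m² + m = m + 2*m²)
c(s) = -2 + s*(1 + 2*s)/3 (c(s) = -2 + (s*(1 + 2*s))/3 = -2 + s*(1 + 2*s)/3)
Y(a, t) = 2*a (Y(a, t) = a + a = 2*a)
-15035 + Y(187, c(-11)) = -15035 + 2*187 = -15035 + 374 = -14661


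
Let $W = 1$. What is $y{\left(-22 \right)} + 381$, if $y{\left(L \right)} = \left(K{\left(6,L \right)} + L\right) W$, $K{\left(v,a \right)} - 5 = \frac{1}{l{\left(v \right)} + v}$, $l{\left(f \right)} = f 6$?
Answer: $\frac{15289}{42} \approx 364.02$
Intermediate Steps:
$l{\left(f \right)} = 6 f$
$K{\left(v,a \right)} = 5 + \frac{1}{7 v}$ ($K{\left(v,a \right)} = 5 + \frac{1}{6 v + v} = 5 + \frac{1}{7 v}$)
$y{\left(L \right)} = \frac{211}{42} + L$ ($y{\left(L \right)} = \left(\left(5 + \frac{1}{7 \cdot 6}\right) + L\right) 1 = \left(\left(5 + \frac{1}{7} \cdot \frac{1}{6}\right) + L\right) 1 = \left(\left(5 + \frac{1}{42}\right) + L\right) 1 = \left(\frac{211}{42} + L\right) 1 = \frac{211}{42} + L$)
$y{\left(-22 \right)} + 381 = \left(\frac{211}{42} - 22\right) + 381 = - \frac{713}{42} + 381 = \frac{15289}{42}$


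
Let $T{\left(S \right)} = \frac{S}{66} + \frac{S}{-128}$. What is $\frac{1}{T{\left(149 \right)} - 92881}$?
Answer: $- \frac{4224}{392324725} \approx -1.0767 \cdot 10^{-5}$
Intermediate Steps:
$T{\left(S \right)} = \frac{31 S}{4224}$ ($T{\left(S \right)} = S \frac{1}{66} + S \left(- \frac{1}{128}\right) = \frac{S}{66} - \frac{S}{128} = \frac{31 S}{4224}$)
$\frac{1}{T{\left(149 \right)} - 92881} = \frac{1}{\frac{31}{4224} \cdot 149 - 92881} = \frac{1}{\frac{4619}{4224} - 92881} = \frac{1}{- \frac{392324725}{4224}} = - \frac{4224}{392324725}$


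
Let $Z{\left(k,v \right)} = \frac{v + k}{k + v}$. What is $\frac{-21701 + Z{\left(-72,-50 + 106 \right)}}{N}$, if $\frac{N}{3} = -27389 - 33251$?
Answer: $\frac{1085}{9096} \approx 0.11928$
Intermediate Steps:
$Z{\left(k,v \right)} = 1$ ($Z{\left(k,v \right)} = \frac{k + v}{k + v} = 1$)
$N = -181920$ ($N = 3 \left(-27389 - 33251\right) = 3 \left(-60640\right) = -181920$)
$\frac{-21701 + Z{\left(-72,-50 + 106 \right)}}{N} = \frac{-21701 + 1}{-181920} = \left(-21700\right) \left(- \frac{1}{181920}\right) = \frac{1085}{9096}$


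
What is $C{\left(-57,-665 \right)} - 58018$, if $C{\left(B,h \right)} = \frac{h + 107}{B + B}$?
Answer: $- \frac{1102249}{19} \approx -58013.0$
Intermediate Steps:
$C{\left(B,h \right)} = \frac{107 + h}{2 B}$
$C{\left(-57,-665 \right)} - 58018 = \frac{107 - 665}{2 \left(-57\right)} - 58018 = \frac{1}{2} \left(- \frac{1}{57}\right) \left(-558\right) - 58018 = \frac{93}{19} - 58018 = - \frac{1102249}{19}$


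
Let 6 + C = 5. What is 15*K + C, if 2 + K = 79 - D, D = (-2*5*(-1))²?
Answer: -346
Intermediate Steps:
C = -1 (C = -6 + 5 = -1)
D = 100 (D = (-10*(-1))² = 10² = 100)
K = -23 (K = -2 + (79 - 1*100) = -2 + (79 - 100) = -2 - 21 = -23)
15*K + C = 15*(-23) - 1 = -345 - 1 = -346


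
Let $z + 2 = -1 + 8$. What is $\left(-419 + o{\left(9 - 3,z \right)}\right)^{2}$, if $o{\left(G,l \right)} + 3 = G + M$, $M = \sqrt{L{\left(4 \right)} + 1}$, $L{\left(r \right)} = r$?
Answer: $\left(416 - \sqrt{5}\right)^{2} \approx 1.712 \cdot 10^{5}$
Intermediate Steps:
$z = 5$ ($z = -2 + \left(-1 + 8\right) = -2 + 7 = 5$)
$M = \sqrt{5}$ ($M = \sqrt{4 + 1} = \sqrt{5} \approx 2.2361$)
$o{\left(G,l \right)} = -3 + G + \sqrt{5}$ ($o{\left(G,l \right)} = -3 + \left(G + \sqrt{5}\right) = -3 + G + \sqrt{5}$)
$\left(-419 + o{\left(9 - 3,z \right)}\right)^{2} = \left(-419 + \left(-3 + \left(9 - 3\right) + \sqrt{5}\right)\right)^{2} = \left(-419 + \left(-3 + 6 + \sqrt{5}\right)\right)^{2} = \left(-419 + \left(3 + \sqrt{5}\right)\right)^{2} = \left(-416 + \sqrt{5}\right)^{2}$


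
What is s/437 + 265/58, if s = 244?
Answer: 129957/25346 ≈ 5.1273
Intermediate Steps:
s/437 + 265/58 = 244/437 + 265/58 = 129957/25346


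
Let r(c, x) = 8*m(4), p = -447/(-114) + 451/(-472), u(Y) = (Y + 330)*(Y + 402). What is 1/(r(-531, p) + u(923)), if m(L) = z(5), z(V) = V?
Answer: 1/1660265 ≈ 6.0231e-7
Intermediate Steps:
u(Y) = (330 + Y)*(402 + Y)
m(L) = 5
p = 26595/8968 (p = -447*(-1/114) + 451*(-1/472) = 149/38 - 451/472 = 26595/8968 ≈ 2.9655)
r(c, x) = 40 (r(c, x) = 8*5 = 40)
1/(r(-531, p) + u(923)) = 1/(40 + (132660 + 923² + 732*923)) = 1/(40 + (132660 + 851929 + 675636)) = 1/(40 + 1660225) = 1/1660265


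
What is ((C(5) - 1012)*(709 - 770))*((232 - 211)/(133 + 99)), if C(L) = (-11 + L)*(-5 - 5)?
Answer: 152439/29 ≈ 5256.5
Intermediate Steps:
C(L) = 110 - 10*L (C(L) = (-11 + L)*(-10) = 110 - 10*L)
((C(5) - 1012)*(709 - 770))*((232 - 211)/(133 + 99)) = (((110 - 10*5) - 1012)*(709 - 770))*((232 - 211)/(133 + 99)) = (((110 - 50) - 1012)*(-61))*(21/232) = ((60 - 1012)*(-61))*(21*(1/232)) = -952*(-61)*(21/232) = 58072*(21/232) = 152439/29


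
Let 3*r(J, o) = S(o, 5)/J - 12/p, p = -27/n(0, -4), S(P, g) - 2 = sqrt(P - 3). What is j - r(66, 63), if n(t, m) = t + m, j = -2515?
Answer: -746782/297 - sqrt(15)/99 ≈ -2514.5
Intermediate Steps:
n(t, m) = m + t
S(P, g) = 2 + sqrt(-3 + P) (S(P, g) = 2 + sqrt(P - 3) = 2 + sqrt(-3 + P))
p = 27/4 (p = -27/(-4 + 0) = -27/(-4) = -27*(-1/4) = 27/4 ≈ 6.7500)
r(J, o) = -16/27 + (2 + sqrt(-3 + o))/(3*J) (r(J, o) = ((2 + sqrt(-3 + o))/J - 12/27/4)/3 = ((2 + sqrt(-3 + o))/J - 12*4/27)/3 = ((2 + sqrt(-3 + o))/J - 16/9)/3 = (-16/9 + (2 + sqrt(-3 + o))/J)/3 = -16/27 + (2 + sqrt(-3 + o))/(3*J))
j - r(66, 63) = -2515 - (18 - 16*66 + 9*sqrt(-3 + 63))/(27*66) = -2515 - (18 - 1056 + 9*sqrt(60))/(27*66) = -2515 - (18 - 1056 + 9*(2*sqrt(15)))/(27*66) = -2515 - (18 - 1056 + 18*sqrt(15))/(27*66) = -2515 - (-1038 + 18*sqrt(15))/(27*66) = -2515 - (-173/297 + sqrt(15)/99) = -2515 + (173/297 - sqrt(15)/99) = -746782/297 - sqrt(15)/99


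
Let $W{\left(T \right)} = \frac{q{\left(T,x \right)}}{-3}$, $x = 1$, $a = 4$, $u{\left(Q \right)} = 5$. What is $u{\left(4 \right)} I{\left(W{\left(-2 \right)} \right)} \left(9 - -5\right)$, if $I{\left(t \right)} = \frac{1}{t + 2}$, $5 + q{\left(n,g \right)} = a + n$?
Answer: $\frac{70}{3} \approx 23.333$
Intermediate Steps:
$q{\left(n,g \right)} = -1 + n$ ($q{\left(n,g \right)} = -5 + \left(4 + n\right) = -1 + n$)
$W{\left(T \right)} = \frac{1}{3} - \frac{T}{3}$ ($W{\left(T \right)} = \frac{-1 + T}{-3} = \left(-1 + T\right) \left(- \frac{1}{3}\right) = \frac{1}{3} - \frac{T}{3}$)
$I{\left(t \right)} = \frac{1}{2 + t}$
$u{\left(4 \right)} I{\left(W{\left(-2 \right)} \right)} \left(9 - -5\right) = \frac{5}{2 + \left(\frac{1}{3} - - \frac{2}{3}\right)} \left(9 - -5\right) = \frac{5}{2 + \left(\frac{1}{3} + \frac{2}{3}\right)} \left(9 + 5\right) = \frac{5}{2 + 1} \cdot 14 = \frac{5}{3} \cdot 14 = \frac{70}{3}$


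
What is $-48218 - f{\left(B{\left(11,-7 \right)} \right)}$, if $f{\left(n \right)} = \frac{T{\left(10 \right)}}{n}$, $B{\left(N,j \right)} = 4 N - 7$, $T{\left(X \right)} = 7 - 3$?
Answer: $- \frac{1784070}{37} \approx -48218.0$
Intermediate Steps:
$T{\left(X \right)} = 4$ ($T{\left(X \right)} = 7 - 3 = 4$)
$B{\left(N,j \right)} = -7 + 4 N$
$f{\left(n \right)} = \frac{4}{n}$
$-48218 - f{\left(B{\left(11,-7 \right)} \right)} = -48218 - \frac{4}{-7 + 4 \cdot 11} = -48218 - \frac{4}{-7 + 44} = -48218 - \frac{4}{37} = - \frac{1784070}{37}$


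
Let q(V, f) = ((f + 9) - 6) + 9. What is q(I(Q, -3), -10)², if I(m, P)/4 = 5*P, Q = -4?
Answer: 4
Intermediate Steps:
I(m, P) = 20*P (I(m, P) = 4*(5*P) = 20*P)
q(V, f) = 12 + f (q(V, f) = ((9 + f) - 6) + 9 = (3 + f) + 9 = 12 + f)
q(I(Q, -3), -10)² = (12 - 10)² = 2² = 4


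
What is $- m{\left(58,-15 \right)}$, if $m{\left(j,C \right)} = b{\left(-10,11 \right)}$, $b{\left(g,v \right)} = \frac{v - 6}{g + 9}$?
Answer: $5$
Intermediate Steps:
$b{\left(g,v \right)} = \frac{-6 + v}{9 + g}$
$m{\left(j,C \right)} = -5$ ($m{\left(j,C \right)} = \frac{-6 + 11}{9 - 10} = \frac{1}{-1} \cdot 5 = \left(-1\right) 5 = -5$)
$- m{\left(58,-15 \right)} = \left(-1\right) \left(-5\right) = 5$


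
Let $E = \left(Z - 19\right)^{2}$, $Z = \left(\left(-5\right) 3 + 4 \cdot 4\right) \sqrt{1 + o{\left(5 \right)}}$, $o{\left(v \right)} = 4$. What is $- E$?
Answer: $-366 + 38 \sqrt{5} \approx -281.03$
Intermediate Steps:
$Z = \sqrt{5}$ ($Z = \left(\left(-5\right) 3 + 4 \cdot 4\right) \sqrt{1 + 4} = \left(-15 + 16\right) \sqrt{5} = 1 \sqrt{5} = \sqrt{5} \approx 2.2361$)
$E = \left(-19 + \sqrt{5}\right)^{2}$ ($E = \left(\sqrt{5} - 19\right)^{2} = \left(-19 + \sqrt{5}\right)^{2} \approx 281.03$)
$- E = - \left(19 - \sqrt{5}\right)^{2}$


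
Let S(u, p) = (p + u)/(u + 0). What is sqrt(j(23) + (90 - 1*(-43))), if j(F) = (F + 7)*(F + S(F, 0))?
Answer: sqrt(853) ≈ 29.206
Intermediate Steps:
S(u, p) = (p + u)/u
j(F) = (1 + F)*(7 + F) (j(F) = (F + 7)*(F + (0 + F)/F) = (7 + F)*(F + F/F) = (7 + F)*(F + 1) = (7 + F)*(1 + F) = (1 + F)*(7 + F))
sqrt(j(23) + (90 - 1*(-43))) = sqrt((7 + 23**2 + 8*23) + (90 - 1*(-43))) = sqrt((7 + 529 + 184) + (90 + 43)) = sqrt(720 + 133) = sqrt(853)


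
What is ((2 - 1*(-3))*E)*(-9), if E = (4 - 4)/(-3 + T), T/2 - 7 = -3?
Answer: 0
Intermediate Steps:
T = 8 (T = 14 + 2*(-3) = 14 - 6 = 8)
E = 0 (E = (4 - 4)/(-3 + 8) = 0/5 = 0*(⅕) = 0)
((2 - 1*(-3))*E)*(-9) = ((2 - 1*(-3))*0)*(-9) = ((2 + 3)*0)*(-9) = (5*0)*(-9) = 0*(-9) = 0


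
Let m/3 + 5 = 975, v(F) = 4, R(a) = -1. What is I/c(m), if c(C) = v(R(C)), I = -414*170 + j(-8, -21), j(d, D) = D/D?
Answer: -70379/4 ≈ -17595.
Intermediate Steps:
j(d, D) = 1
m = 2910 (m = -15 + 3*975 = -15 + 2925 = 2910)
I = -70379 (I = -414*170 + 1 = -70380 + 1 = -70379)
c(C) = 4
I/c(m) = -70379/4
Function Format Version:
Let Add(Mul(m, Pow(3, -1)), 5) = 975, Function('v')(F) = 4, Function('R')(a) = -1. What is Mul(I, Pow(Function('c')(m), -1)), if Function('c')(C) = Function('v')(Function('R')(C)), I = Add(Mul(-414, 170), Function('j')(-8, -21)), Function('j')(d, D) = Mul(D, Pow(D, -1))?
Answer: Rational(-70379, 4) ≈ -17595.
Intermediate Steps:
Function('j')(d, D) = 1
m = 2910 (m = Add(-15, Mul(3, 975)) = Add(-15, 2925) = 2910)
I = -70379 (I = Add(Mul(-414, 170), 1) = Add(-70380, 1) = -70379)
Function('c')(C) = 4
Mul(I, Pow(Function('c')(m), -1)) = Mul(-70379, Pow(4, -1)) = Mul(-70379, Rational(1, 4)) = Rational(-70379, 4)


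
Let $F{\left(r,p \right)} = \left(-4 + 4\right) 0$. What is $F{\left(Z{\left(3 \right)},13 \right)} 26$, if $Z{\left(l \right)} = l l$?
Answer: $0$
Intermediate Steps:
$Z{\left(l \right)} = l^{2}$
$F{\left(r,p \right)} = 0$ ($F{\left(r,p \right)} = 0 \cdot 0 = 0$)
$F{\left(Z{\left(3 \right)},13 \right)} 26 = 0 \cdot 26 = 0$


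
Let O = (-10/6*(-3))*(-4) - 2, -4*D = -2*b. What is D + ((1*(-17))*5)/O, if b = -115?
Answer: -590/11 ≈ -53.636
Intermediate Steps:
D = -115/2 (D = -(-1)*(-115)/2 = -1/4*230 = -115/2 ≈ -57.500)
O = -22 (O = (-10/6*(-3))*(-4) - 2 = (-2*5/6*(-3))*(-4) - 2 = -5/3*(-3)*(-4) - 2 = 5*(-4) - 2 = -20 - 2 = -22)
D + ((1*(-17))*5)/O = -115/2 + ((1*(-17))*5)/(-22) = -115/2 - 17*5*(-1/22) = -115/2 - 85*(-1/22) = -115/2 + 85/22 = -590/11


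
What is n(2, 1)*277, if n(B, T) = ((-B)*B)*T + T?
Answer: -831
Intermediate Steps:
n(B, T) = T - T*B**2 (n(B, T) = (-B**2)*T + T = -T*B**2 + T = T - T*B**2)
n(2, 1)*277 = (1*(1 - 1*2**2))*277 = (1*(1 - 1*4))*277 = (1*(1 - 4))*277 = (1*(-3))*277 = -3*277 = -831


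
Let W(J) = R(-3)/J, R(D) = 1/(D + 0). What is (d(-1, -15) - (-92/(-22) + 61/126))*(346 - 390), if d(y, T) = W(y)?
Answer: 12010/63 ≈ 190.64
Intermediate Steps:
R(D) = 1/D
W(J) = -1/(3*J) (W(J) = 1/((-3)*J) = -1/(3*J))
d(y, T) = -1/(3*y)
(d(-1, -15) - (-92/(-22) + 61/126))*(346 - 390) = (-⅓/(-1) - (-92/(-22) + 61/126))*(346 - 390) = (-⅓*(-1) - (-92*(-1/22) + 61*(1/126)))*(-44) = (⅓ - (46/11 + 61/126))*(-44) = (⅓ - 1*6467/1386)*(-44) = (⅓ - 6467/1386)*(-44) = -6005/1386*(-44) = 12010/63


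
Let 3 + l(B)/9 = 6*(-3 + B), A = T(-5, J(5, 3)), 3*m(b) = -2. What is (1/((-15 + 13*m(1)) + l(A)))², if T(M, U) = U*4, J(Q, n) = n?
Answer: 9/1705636 ≈ 5.2766e-6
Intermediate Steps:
T(M, U) = 4*U
m(b) = -⅔ (m(b) = (⅓)*(-2) = -⅔)
A = 12 (A = 4*3 = 12)
l(B) = -189 + 54*B (l(B) = -27 + 9*(6*(-3 + B)) = -27 + 9*(-18 + 6*B) = -27 + (-162 + 54*B) = -189 + 54*B)
(1/((-15 + 13*m(1)) + l(A)))² = (1/((-15 + 13*(-⅔)) + (-189 + 54*12)))² = (1/((-15 - 26/3) + (-189 + 648)))² = (1/(-71/3 + 459))² = (1/(1306/3))² = (3/1306)² = 9/1705636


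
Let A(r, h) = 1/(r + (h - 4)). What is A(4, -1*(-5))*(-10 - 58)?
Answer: -68/5 ≈ -13.600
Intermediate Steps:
A(r, h) = 1/(-4 + h + r) (A(r, h) = 1/(r + (-4 + h)) = 1/(-4 + h + r))
A(4, -1*(-5))*(-10 - 58) = (-10 - 58)/(-4 - 1*(-5) + 4) = -68/(-4 + 5 + 4) = -68/5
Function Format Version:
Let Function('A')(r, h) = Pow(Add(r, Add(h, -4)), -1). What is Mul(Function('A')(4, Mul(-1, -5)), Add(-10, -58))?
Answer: Rational(-68, 5) ≈ -13.600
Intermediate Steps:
Function('A')(r, h) = Pow(Add(-4, h, r), -1) (Function('A')(r, h) = Pow(Add(r, Add(-4, h)), -1) = Pow(Add(-4, h, r), -1))
Mul(Function('A')(4, Mul(-1, -5)), Add(-10, -58)) = Mul(Pow(Add(-4, Mul(-1, -5), 4), -1), Add(-10, -58)) = Mul(Pow(Add(-4, 5, 4), -1), -68) = Mul(Pow(5, -1), -68) = Mul(Rational(1, 5), -68) = Rational(-68, 5)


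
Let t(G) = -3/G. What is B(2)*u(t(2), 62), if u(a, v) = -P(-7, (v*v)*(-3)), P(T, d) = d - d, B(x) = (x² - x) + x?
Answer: 0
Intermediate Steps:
B(x) = x²
P(T, d) = 0
u(a, v) = 0 (u(a, v) = -1*0 = 0)
B(2)*u(t(2), 62) = 2²*0 = 4*0 = 0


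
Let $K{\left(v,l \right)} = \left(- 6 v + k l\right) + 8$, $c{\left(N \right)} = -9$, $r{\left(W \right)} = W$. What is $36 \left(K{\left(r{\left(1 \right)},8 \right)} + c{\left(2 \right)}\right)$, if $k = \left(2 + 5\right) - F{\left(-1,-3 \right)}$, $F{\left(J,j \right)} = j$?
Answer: $2628$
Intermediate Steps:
$k = 10$ ($k = \left(2 + 5\right) - -3 = 7 + 3 = 10$)
$K{\left(v,l \right)} = 8 - 6 v + 10 l$ ($K{\left(v,l \right)} = \left(- 6 v + 10 l\right) + 8 = 8 - 6 v + 10 l$)
$36 \left(K{\left(r{\left(1 \right)},8 \right)} + c{\left(2 \right)}\right) = 36 \left(\left(8 - 6 + 10 \cdot 8\right) - 9\right) = 36 \left(\left(8 - 6 + 80\right) - 9\right) = 36 \left(82 - 9\right) = 36 \cdot 73 = 2628$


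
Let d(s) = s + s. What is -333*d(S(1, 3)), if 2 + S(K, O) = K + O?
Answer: -1332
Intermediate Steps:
S(K, O) = -2 + K + O (S(K, O) = -2 + (K + O) = -2 + K + O)
d(s) = 2*s
-333*d(S(1, 3)) = -666*(-2 + 1 + 3) = -666*2 = -333*4 = -1332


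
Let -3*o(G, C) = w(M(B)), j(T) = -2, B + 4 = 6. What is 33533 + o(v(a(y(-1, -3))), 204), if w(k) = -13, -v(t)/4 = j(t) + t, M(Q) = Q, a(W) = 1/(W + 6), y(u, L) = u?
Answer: 100612/3 ≈ 33537.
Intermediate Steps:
B = 2 (B = -4 + 6 = 2)
a(W) = 1/(6 + W)
v(t) = 8 - 4*t (v(t) = -4*(-2 + t) = 8 - 4*t)
o(G, C) = 13/3 (o(G, C) = -⅓*(-13) = 13/3)
33533 + o(v(a(y(-1, -3))), 204) = 33533 + 13/3 = 100612/3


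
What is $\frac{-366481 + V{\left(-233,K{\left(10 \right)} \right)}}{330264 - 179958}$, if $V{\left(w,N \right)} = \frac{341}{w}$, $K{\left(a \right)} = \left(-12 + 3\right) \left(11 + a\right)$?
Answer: $- \frac{42695207}{17510649} \approx -2.4382$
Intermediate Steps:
$K{\left(a \right)} = -99 - 9 a$ ($K{\left(a \right)} = - 9 \left(11 + a\right) = -99 - 9 a$)
$\frac{-366481 + V{\left(-233,K{\left(10 \right)} \right)}}{330264 - 179958} = \frac{-366481 + \frac{341}{-233}}{330264 - 179958} = \frac{-366481 + 341 \left(- \frac{1}{233}\right)}{150306} = \left(-366481 - \frac{341}{233}\right) \frac{1}{150306} = \left(- \frac{85390414}{233}\right) \frac{1}{150306} = - \frac{42695207}{17510649}$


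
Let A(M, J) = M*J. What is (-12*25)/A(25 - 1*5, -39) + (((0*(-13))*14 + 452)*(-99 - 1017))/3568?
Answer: -408736/2899 ≈ -140.99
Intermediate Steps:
A(M, J) = J*M
(-12*25)/A(25 - 1*5, -39) + (((0*(-13))*14 + 452)*(-99 - 1017))/3568 = (-12*25)/((-39*(25 - 1*5))) + (((0*(-13))*14 + 452)*(-99 - 1017))/3568 = -300*(-1/(39*(25 - 5))) + ((0*14 + 452)*(-1116))*(1/3568) = -300/((-39*20)) + ((0 + 452)*(-1116))*(1/3568) = -300/(-780) + (452*(-1116))*(1/3568) = -300*(-1/780) - 504432*1/3568 = 5/13 - 31527/223 = -408736/2899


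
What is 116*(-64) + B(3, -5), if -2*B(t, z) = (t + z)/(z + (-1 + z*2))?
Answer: -118785/16 ≈ -7424.1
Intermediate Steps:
B(t, z) = -(t + z)/(2*(-1 + 3*z)) (B(t, z) = -(t + z)/(2*(z + (-1 + z*2))) = -(t + z)/(2*(z + (-1 + 2*z))) = -(t + z)/(2*(-1 + 3*z)))
116*(-64) + B(3, -5) = 116*(-64) + (-1*3 - 1*(-5))/(2*(-1 + 3*(-5))) = -7424 + (-3 + 5)/(2*(-1 - 15)) = -7424 + (½)*2/(-16) = -7424 + (½)*(-1/16)*2 = -7424 - 1/16 = -118785/16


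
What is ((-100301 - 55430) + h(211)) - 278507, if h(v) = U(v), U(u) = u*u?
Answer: -389717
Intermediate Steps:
U(u) = u²
h(v) = v²
((-100301 - 55430) + h(211)) - 278507 = ((-100301 - 55430) + 211²) - 278507 = (-155731 + 44521) - 278507 = -111210 - 278507 = -389717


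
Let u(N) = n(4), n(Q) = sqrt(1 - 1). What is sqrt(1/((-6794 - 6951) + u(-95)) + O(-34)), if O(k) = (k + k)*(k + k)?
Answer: sqrt(873589301855)/13745 ≈ 68.000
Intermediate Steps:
n(Q) = 0 (n(Q) = sqrt(0) = 0)
u(N) = 0
O(k) = 4*k**2 (O(k) = (2*k)*(2*k) = 4*k**2)
sqrt(1/((-6794 - 6951) + u(-95)) + O(-34)) = sqrt(1/((-6794 - 6951) + 0) + 4*(-34)**2) = sqrt(1/(-13745 + 0) + 4*1156) = sqrt(1/(-13745) + 4624) = sqrt(-1/13745 + 4624) = sqrt(63556879/13745) = sqrt(873589301855)/13745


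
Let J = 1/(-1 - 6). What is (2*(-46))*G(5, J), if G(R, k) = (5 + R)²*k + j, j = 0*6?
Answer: 9200/7 ≈ 1314.3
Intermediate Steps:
j = 0
J = -⅐ (J = 1/(-7) = -⅐ ≈ -0.14286)
G(R, k) = k*(5 + R)² (G(R, k) = (5 + R)²*k + 0 = k*(5 + R)² + 0 = k*(5 + R)²)
(2*(-46))*G(5, J) = (2*(-46))*(-(5 + 5)²/7) = -(-92)*10²/7 = -(-92)*100/7 = -92*(-100/7) = 9200/7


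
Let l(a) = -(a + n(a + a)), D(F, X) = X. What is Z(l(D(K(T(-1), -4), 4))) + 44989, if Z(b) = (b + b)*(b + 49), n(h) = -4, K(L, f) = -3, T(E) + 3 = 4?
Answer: 44989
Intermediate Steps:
T(E) = 1 (T(E) = -3 + 4 = 1)
l(a) = 4 - a (l(a) = -(a - 4) = -(-4 + a) = 4 - a)
Z(b) = 2*b*(49 + b) (Z(b) = (2*b)*(49 + b) = 2*b*(49 + b))
Z(l(D(K(T(-1), -4), 4))) + 44989 = 2*(4 - 1*4)*(49 + (4 - 1*4)) + 44989 = 2*(4 - 4)*(49 + (4 - 4)) + 44989 = 2*0*(49 + 0) + 44989 = 2*0*49 + 44989 = 0 + 44989 = 44989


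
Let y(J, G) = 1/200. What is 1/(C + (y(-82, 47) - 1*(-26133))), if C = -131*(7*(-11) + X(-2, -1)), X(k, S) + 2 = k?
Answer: 200/7348801 ≈ 2.7215e-5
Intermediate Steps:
y(J, G) = 1/200
X(k, S) = -2 + k
C = 10611 (C = -131*(7*(-11) + (-2 - 2)) = -131*(-77 - 4) = -131*(-81) = 10611)
1/(C + (y(-82, 47) - 1*(-26133))) = 1/(10611 + (1/200 - 1*(-26133))) = 1/(10611 + (1/200 + 26133)) = 1/(10611 + 5226601/200) = 1/(7348801/200) = 200/7348801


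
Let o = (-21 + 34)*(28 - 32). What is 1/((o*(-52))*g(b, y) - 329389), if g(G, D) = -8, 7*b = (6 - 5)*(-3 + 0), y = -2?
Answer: -1/351021 ≈ -2.8488e-6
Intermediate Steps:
b = -3/7 (b = ((6 - 5)*(-3 + 0))/7 = (1*(-3))/7 = (1/7)*(-3) = -3/7 ≈ -0.42857)
o = -52 (o = 13*(-4) = -52)
1/((o*(-52))*g(b, y) - 329389) = 1/(-52*(-52)*(-8) - 329389) = 1/(2704*(-8) - 329389) = 1/(-21632 - 329389) = 1/(-351021) = -1/351021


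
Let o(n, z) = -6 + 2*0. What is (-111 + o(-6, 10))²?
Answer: 13689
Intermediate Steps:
o(n, z) = -6 (o(n, z) = -6 + 0 = -6)
(-111 + o(-6, 10))² = (-111 - 6)² = (-117)² = 13689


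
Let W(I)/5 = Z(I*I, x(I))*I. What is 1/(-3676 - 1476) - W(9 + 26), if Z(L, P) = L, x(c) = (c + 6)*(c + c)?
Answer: -1104460001/5152 ≈ -2.1438e+5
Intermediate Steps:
x(c) = 2*c*(6 + c) (x(c) = (6 + c)*(2*c) = 2*c*(6 + c))
W(I) = 5*I³ (W(I) = 5*((I*I)*I) = 5*(I²*I) = 5*I³)
1/(-3676 - 1476) - W(9 + 26) = 1/(-3676 - 1476) - 5*(9 + 26)³ = 1/(-5152) - 5*35³ = -1/5152 - 5*42875 = -1/5152 - 1*214375 = -1/5152 - 214375 = -1104460001/5152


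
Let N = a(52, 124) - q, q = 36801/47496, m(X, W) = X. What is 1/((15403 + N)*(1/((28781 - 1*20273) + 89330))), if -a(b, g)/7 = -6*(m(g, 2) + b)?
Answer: 1548971216/360878173 ≈ 4.2922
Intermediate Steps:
q = 12267/15832 (q = 36801*(1/47496) = 12267/15832 ≈ 0.77482)
a(b, g) = 42*b + 42*g (a(b, g) = -(-42)*(g + b) = -(-42)*(b + g) = -7*(-6*b - 6*g) = 42*b + 42*g)
N = 117017877/15832 (N = (42*52 + 42*124) - 1*12267/15832 = (2184 + 5208) - 12267/15832 = 7392 - 12267/15832 = 117017877/15832 ≈ 7391.2)
1/((15403 + N)*(1/((28781 - 1*20273) + 89330))) = 1/((15403 + 117017877/15832)*(1/((28781 - 1*20273) + 89330))) = 1/((360878173/15832)*(1/((28781 - 20273) + 89330))) = 15832/(360878173*(1/(8508 + 89330))) = 15832/(360878173*(1/97838)) = (15832/360878173)*97838 = 1548971216/360878173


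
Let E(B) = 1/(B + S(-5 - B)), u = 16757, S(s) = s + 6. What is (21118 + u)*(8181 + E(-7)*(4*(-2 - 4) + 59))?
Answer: 311181000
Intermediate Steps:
S(s) = 6 + s
E(B) = 1 (E(B) = 1/(B + (6 + (-5 - B))) = 1/(B + (1 - B)) = 1/1 = 1)
(21118 + u)*(8181 + E(-7)*(4*(-2 - 4) + 59)) = (21118 + 16757)*(8181 + 1*(4*(-2 - 4) + 59)) = 37875*(8181 + 1*(4*(-6) + 59)) = 37875*(8181 + 1*(-24 + 59)) = 37875*(8181 + 1*35) = 37875*(8181 + 35) = 37875*8216 = 311181000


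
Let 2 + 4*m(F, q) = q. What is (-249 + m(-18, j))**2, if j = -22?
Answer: 65025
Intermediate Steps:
m(F, q) = -1/2 + q/4
(-249 + m(-18, j))**2 = (-249 + (-1/2 + (1/4)*(-22)))**2 = (-249 + (-1/2 - 11/2))**2 = (-249 - 6)**2 = (-255)**2 = 65025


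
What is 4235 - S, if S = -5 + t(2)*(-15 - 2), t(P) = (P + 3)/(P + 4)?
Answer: 25525/6 ≈ 4254.2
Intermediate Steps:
t(P) = (3 + P)/(4 + P)
S = -115/6 (S = -5 + ((3 + 2)/(4 + 2))*(-15 - 2) = -5 + (5/6)*(-17) = -5 + ((⅙)*5)*(-17) = -5 + (⅚)*(-17) = -5 - 85/6 = -115/6 ≈ -19.167)
4235 - S = 4235 - 1*(-115/6) = 4235 + 115/6 = 25525/6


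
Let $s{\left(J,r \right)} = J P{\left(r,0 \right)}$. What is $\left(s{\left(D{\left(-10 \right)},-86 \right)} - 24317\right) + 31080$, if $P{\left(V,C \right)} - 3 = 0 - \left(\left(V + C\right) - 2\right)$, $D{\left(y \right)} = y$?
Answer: $5853$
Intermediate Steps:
$P{\left(V,C \right)} = 5 - C - V$ ($P{\left(V,C \right)} = 3 + \left(0 - \left(\left(V + C\right) - 2\right)\right) = 3 + \left(0 - \left(\left(C + V\right) - 2\right)\right) = 3 - \left(-2 + C + V\right) = 5 - C - V$)
$s{\left(J,r \right)} = J \left(5 - r\right)$ ($s{\left(J,r \right)} = J \left(5 - 0 - r\right) = J \left(5 + 0 - r\right) = J \left(5 - r\right)$)
$\left(s{\left(D{\left(-10 \right)},-86 \right)} - 24317\right) + 31080 = \left(- 10 \left(5 - -86\right) - 24317\right) + 31080 = \left(- 10 \left(5 + 86\right) - 24317\right) + 31080 = \left(\left(-10\right) 91 - 24317\right) + 31080 = \left(-910 - 24317\right) + 31080 = -25227 + 31080 = 5853$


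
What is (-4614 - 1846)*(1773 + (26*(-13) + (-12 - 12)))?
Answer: -9115060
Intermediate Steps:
(-4614 - 1846)*(1773 + (26*(-13) + (-12 - 12))) = -6460*(1773 + (-338 - 24)) = -6460*(1773 - 362) = -6460*1411 = -9115060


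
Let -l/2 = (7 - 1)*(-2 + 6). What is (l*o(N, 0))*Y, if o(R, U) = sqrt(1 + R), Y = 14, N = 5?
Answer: -672*sqrt(6) ≈ -1646.1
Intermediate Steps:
l = -48 (l = -2*(7 - 1)*(-2 + 6) = -12*4 = -2*24 = -48)
(l*o(N, 0))*Y = -48*sqrt(1 + 5)*14 = -48*sqrt(6)*14 = -672*sqrt(6)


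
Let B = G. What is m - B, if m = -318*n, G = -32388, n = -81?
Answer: 58146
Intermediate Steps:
m = 25758 (m = -318*(-81) = 25758)
B = -32388
m - B = 25758 - 1*(-32388) = 25758 + 32388 = 58146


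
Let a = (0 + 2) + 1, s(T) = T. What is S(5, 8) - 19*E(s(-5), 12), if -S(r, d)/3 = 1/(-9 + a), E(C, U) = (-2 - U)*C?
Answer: -2659/2 ≈ -1329.5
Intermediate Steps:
a = 3 (a = 2 + 1 = 3)
E(C, U) = C*(-2 - U)
S(r, d) = 1/2 (S(r, d) = -3/(-9 + 3) = -3/(-6) = -3*(-1/6) = 1/2)
S(5, 8) - 19*E(s(-5), 12) = 1/2 - (-19)*(-5)*(2 + 12) = 1/2 - (-19)*(-5)*14 = 1/2 - 19*70 = 1/2 - 1330 = -2659/2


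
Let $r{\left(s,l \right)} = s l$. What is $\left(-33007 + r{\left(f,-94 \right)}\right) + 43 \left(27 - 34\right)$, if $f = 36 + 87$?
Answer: $-44870$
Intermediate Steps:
$f = 123$
$r{\left(s,l \right)} = l s$
$\left(-33007 + r{\left(f,-94 \right)}\right) + 43 \left(27 - 34\right) = \left(-33007 - 11562\right) + 43 \left(27 - 34\right) = \left(-33007 - 11562\right) + 43 \left(-7\right) = -44569 - 301 = -44870$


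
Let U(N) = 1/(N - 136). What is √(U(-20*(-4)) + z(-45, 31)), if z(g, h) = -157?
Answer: 3*I*√13678/28 ≈ 12.531*I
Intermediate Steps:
U(N) = 1/(-136 + N)
√(U(-20*(-4)) + z(-45, 31)) = √(1/(-136 - 20*(-4)) - 157) = √(1/(-136 + 80) - 157) = √(1/(-56) - 157) = √(-1/56 - 157) = √(-8793/56) = 3*I*√13678/28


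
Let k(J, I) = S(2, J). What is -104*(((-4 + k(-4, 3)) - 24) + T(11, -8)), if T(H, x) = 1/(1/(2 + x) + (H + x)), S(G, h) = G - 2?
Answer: 48880/17 ≈ 2875.3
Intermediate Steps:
S(G, h) = -2 + G
k(J, I) = 0 (k(J, I) = -2 + 2 = 0)
T(H, x) = 1/(H + x + 1/(2 + x))
-104*(((-4 + k(-4, 3)) - 24) + T(11, -8)) = -104*(((-4 + 0) - 24) + (2 - 8)/(1 + (-8)² + 2*11 + 2*(-8) + 11*(-8))) = -104*((-4 - 24) - 6/(1 + 64 + 22 - 16 - 88)) = -104*(-28 - 6/(-17)) = -104*(-28 - 1/17*(-6)) = -104*(-28 + 6/17) = -104*(-470/17) = 48880/17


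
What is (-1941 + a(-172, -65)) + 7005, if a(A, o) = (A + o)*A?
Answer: 45828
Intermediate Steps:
a(A, o) = A*(A + o)
(-1941 + a(-172, -65)) + 7005 = (-1941 - 172*(-172 - 65)) + 7005 = (-1941 - 172*(-237)) + 7005 = (-1941 + 40764) + 7005 = 38823 + 7005 = 45828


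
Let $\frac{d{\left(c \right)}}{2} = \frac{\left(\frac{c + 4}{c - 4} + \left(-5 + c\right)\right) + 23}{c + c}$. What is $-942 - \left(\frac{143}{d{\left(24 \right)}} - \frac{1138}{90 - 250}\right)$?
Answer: $- \frac{17849393}{17360} \approx -1028.2$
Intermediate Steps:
$d{\left(c \right)} = \frac{18 + c + \frac{4 + c}{-4 + c}}{c}$ ($d{\left(c \right)} = 2 \frac{\left(\frac{c + 4}{c - 4} + \left(-5 + c\right)\right) + 23}{c + c} = 2 \frac{\left(\frac{4 + c}{-4 + c} + \left(-5 + c\right)\right) + 23}{2 c} = 2 \left(\left(\frac{4 + c}{-4 + c} + \left(-5 + c\right)\right) + 23\right) \frac{1}{2 c} = 2 \left(\left(-5 + c + \frac{4 + c}{-4 + c}\right) + 23\right) \frac{1}{2 c} = 2 \left(18 + c + \frac{4 + c}{-4 + c}\right) \frac{1}{2 c} = 2 \frac{18 + c + \frac{4 + c}{-4 + c}}{2 c} = \frac{18 + c + \frac{4 + c}{-4 + c}}{c}$)
$-942 - \left(\frac{143}{d{\left(24 \right)}} - \frac{1138}{90 - 250}\right) = -942 - \left(\frac{143}{\frac{1}{24} \frac{1}{-4 + 24} \left(-68 + 24^{2} + 15 \cdot 24\right)} - \frac{1138}{90 - 250}\right) = -942 - \left(\frac{143}{\frac{1}{24} \cdot \frac{1}{20} \left(-68 + 576 + 360\right)} - \frac{1138}{90 - 250}\right) = -942 - \left(\frac{143}{\frac{1}{24} \cdot \frac{1}{20} \cdot 868} - \frac{1138}{-160}\right) = -942 - \left(\frac{143}{\frac{217}{120}} - - \frac{569}{80}\right) = -942 - \left(143 \cdot \frac{120}{217} + \frac{569}{80}\right) = -942 - \left(\frac{17160}{217} + \frac{569}{80}\right) = -942 - \frac{1496273}{17360} = - \frac{17849393}{17360}$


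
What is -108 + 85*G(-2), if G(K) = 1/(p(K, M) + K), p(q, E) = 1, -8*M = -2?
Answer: -193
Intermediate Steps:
M = ¼ (M = -⅛*(-2) = ¼ ≈ 0.25000)
G(K) = 1/(1 + K)
-108 + 85*G(-2) = -108 + 85/(1 - 2) = -108 + 85/(-1) = -108 + 85*(-1) = -108 - 85 = -193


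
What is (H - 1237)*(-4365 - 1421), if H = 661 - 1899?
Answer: 14320350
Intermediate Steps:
H = -1238
(H - 1237)*(-4365 - 1421) = (-1238 - 1237)*(-4365 - 1421) = -2475*(-5786) = 14320350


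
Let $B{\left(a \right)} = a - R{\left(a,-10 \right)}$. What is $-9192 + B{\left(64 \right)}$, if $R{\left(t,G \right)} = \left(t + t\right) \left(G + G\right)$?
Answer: $-6568$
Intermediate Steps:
$R{\left(t,G \right)} = 4 G t$ ($R{\left(t,G \right)} = 2 t 2 G = 4 G t$)
$B{\left(a \right)} = 41 a$ ($B{\left(a \right)} = a - 4 \left(-10\right) a = a - - 40 a = a + 40 a = 41 a$)
$-9192 + B{\left(64 \right)} = -9192 + 41 \cdot 64 = -9192 + 2624 = -6568$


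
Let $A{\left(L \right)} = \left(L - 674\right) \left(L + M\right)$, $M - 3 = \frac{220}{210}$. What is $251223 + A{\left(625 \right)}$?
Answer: $\frac{661199}{3} \approx 2.204 \cdot 10^{5}$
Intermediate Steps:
$M = \frac{85}{21}$ ($M = 3 + \frac{220}{210} = 3 + 220 \cdot \frac{1}{210} = 3 + \frac{22}{21} = \frac{85}{21} \approx 4.0476$)
$A{\left(L \right)} = \left(-674 + L\right) \left(\frac{85}{21} + L\right)$ ($A{\left(L \right)} = \left(L - 674\right) \left(L + \frac{85}{21}\right) = \left(-674 + L\right) \left(\frac{85}{21} + L\right)$)
$251223 + A{\left(625 \right)} = 251223 - \left(\frac{1264345}{3} - 390625\right) = 251223 - \frac{92470}{3} = \frac{661199}{3}$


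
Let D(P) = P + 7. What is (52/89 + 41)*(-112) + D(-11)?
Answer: -414868/89 ≈ -4661.4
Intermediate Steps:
D(P) = 7 + P
(52/89 + 41)*(-112) + D(-11) = (52/89 + 41)*(-112) + (7 - 11) = (52*(1/89) + 41)*(-112) - 4 = (52/89 + 41)*(-112) - 4 = (3701/89)*(-112) - 4 = -414512/89 - 4 = -414868/89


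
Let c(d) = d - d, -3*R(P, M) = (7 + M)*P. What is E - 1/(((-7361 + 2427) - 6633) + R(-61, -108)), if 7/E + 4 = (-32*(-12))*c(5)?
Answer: -143011/81724 ≈ -1.7499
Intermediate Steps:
R(P, M) = -P*(7 + M)/3 (R(P, M) = -(7 + M)*P/3 = -P*(7 + M)/3)
c(d) = 0
E = -7/4 (E = 7/(-4 - 32*(-12)*0) = 7/(-4 + 384*0) = 7/(-4 + 0) = 7/(-4) = 7*(-1/4) = -7/4 ≈ -1.7500)
E - 1/(((-7361 + 2427) - 6633) + R(-61, -108)) = -7/4 - 1/(((-7361 + 2427) - 6633) - 1/3*(-61)*(7 - 108)) = -7/4 - 1/((-4934 - 6633) - 1/3*(-61)*(-101)) = -7/4 - 1/(-11567 - 6161/3) = -7/4 - 1/(-40862/3) = -7/4 - 1*(-3/40862) = -7/4 + 3/40862 = -143011/81724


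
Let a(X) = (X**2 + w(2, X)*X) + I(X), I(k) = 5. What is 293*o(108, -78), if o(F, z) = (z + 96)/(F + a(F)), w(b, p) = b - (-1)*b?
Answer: 5274/12209 ≈ 0.43198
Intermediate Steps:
w(b, p) = 2*b (w(b, p) = b + b = 2*b)
a(X) = 5 + X**2 + 4*X (a(X) = (X**2 + (2*2)*X) + 5 = (X**2 + 4*X) + 5 = 5 + X**2 + 4*X)
o(F, z) = (96 + z)/(5 + F**2 + 5*F) (o(F, z) = (z + 96)/(F + (5 + F**2 + 4*F)) = (96 + z)/(5 + F**2 + 5*F))
293*o(108, -78) = 293*((96 - 78)/(5 + 108**2 + 5*108)) = 293*(18/(5 + 11664 + 540)) = 293*(18/12209) = 5274/12209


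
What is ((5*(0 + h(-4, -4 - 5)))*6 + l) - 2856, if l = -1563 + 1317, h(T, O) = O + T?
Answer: -3492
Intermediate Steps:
l = -246
((5*(0 + h(-4, -4 - 5)))*6 + l) - 2856 = ((5*(0 + ((-4 - 5) - 4)))*6 - 246) - 2856 = ((5*(0 + (-9 - 4)))*6 - 246) - 2856 = ((5*(0 - 13))*6 - 246) - 2856 = ((5*(-13))*6 - 246) - 2856 = (-65*6 - 246) - 2856 = (-390 - 246) - 2856 = -636 - 2856 = -3492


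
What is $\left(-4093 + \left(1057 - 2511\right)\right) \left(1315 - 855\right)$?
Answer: $-2551620$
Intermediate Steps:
$\left(-4093 + \left(1057 - 2511\right)\right) \left(1315 - 855\right) = \left(-4093 + \left(1057 - 2511\right)\right) 460 = \left(-4093 - 1454\right) 460 = \left(-5547\right) 460 = -2551620$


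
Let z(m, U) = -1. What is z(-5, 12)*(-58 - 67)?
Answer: 125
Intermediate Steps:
z(-5, 12)*(-58 - 67) = -(-58 - 67) = -1*(-125) = 125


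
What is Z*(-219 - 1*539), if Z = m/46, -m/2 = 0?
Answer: 0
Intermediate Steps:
m = 0 (m = -2*0 = 0)
Z = 0 (Z = 0/46 = 0*(1/46) = 0)
Z*(-219 - 1*539) = 0*(-219 - 1*539) = 0*(-219 - 539) = 0*(-758) = 0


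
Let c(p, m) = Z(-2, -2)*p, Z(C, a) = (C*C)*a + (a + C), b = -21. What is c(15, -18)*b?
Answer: 3780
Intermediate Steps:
Z(C, a) = C + a + a*C² (Z(C, a) = C²*a + (C + a) = a*C² + (C + a) = C + a + a*C²)
c(p, m) = -12*p (c(p, m) = (-2 - 2 - 2*(-2)²)*p = (-2 - 2 - 2*4)*p = (-2 - 2 - 8)*p = -12*p)
c(15, -18)*b = -12*15*(-21) = -180*(-21) = 3780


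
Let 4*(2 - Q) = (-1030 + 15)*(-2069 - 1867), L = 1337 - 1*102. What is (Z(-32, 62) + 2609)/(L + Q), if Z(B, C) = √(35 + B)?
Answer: -2609/997523 - √3/997523 ≈ -0.0026172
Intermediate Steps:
L = 1235 (L = 1337 - 102 = 1235)
Q = -998758 (Q = 2 - (-1030 + 15)*(-2069 - 1867)/4 = 2 - (-1015)*(-3936)/4 = 2 - ¼*3995040 = 2 - 998760 = -998758)
(Z(-32, 62) + 2609)/(L + Q) = (√(35 - 32) + 2609)/(1235 - 998758) = (√3 + 2609)/(-997523) = (2609 + √3)*(-1/997523) = -2609/997523 - √3/997523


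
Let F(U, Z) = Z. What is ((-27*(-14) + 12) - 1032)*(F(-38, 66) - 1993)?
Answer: 1237134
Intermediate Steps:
((-27*(-14) + 12) - 1032)*(F(-38, 66) - 1993) = ((-27*(-14) + 12) - 1032)*(66 - 1993) = ((378 + 12) - 1032)*(-1927) = (390 - 1032)*(-1927) = -642*(-1927) = 1237134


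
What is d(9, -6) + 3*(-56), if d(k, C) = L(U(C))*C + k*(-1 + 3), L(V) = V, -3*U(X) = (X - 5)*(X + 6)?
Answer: -150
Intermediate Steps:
U(X) = -(-5 + X)*(6 + X)/3 (U(X) = -(X - 5)*(X + 6)/3 = -(-5 + X)*(6 + X)/3)
d(k, C) = 2*k + C*(10 - C/3 - C²/3) (d(k, C) = (10 - C/3 - C²/3)*C + k*(-1 + 3) = C*(10 - C/3 - C²/3) + k*2 = C*(10 - C/3 - C²/3) + 2*k = 2*k + C*(10 - C/3 - C²/3))
d(9, -6) + 3*(-56) = (2*9 - ⅓*(-6)*(-30 - 6 + (-6)²)) + 3*(-56) = (18 - ⅓*(-6)*(-30 - 6 + 36)) - 168 = (18 - ⅓*(-6)*0) - 168 = (18 + 0) - 168 = 18 - 168 = -150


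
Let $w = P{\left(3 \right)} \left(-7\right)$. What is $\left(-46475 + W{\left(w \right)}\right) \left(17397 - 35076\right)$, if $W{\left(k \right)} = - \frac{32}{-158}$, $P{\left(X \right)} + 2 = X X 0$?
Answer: $\frac{64908607611}{79} \approx 8.2163 \cdot 10^{8}$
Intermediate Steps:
$P{\left(X \right)} = -2$ ($P{\left(X \right)} = -2 + X X 0 = -2 + X^{2} \cdot 0 = -2 + 0 = -2$)
$w = 14$ ($w = \left(-2\right) \left(-7\right) = 14$)
$W{\left(k \right)} = \frac{16}{79}$ ($W{\left(k \right)} = \left(-32\right) \left(- \frac{1}{158}\right) = \frac{16}{79}$)
$\left(-46475 + W{\left(w \right)}\right) \left(17397 - 35076\right) = \left(-46475 + \frac{16}{79}\right) \left(17397 - 35076\right) = \left(- \frac{3671509}{79}\right) \left(-17679\right) = \frac{64908607611}{79}$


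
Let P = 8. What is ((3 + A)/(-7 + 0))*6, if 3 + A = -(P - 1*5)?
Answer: 18/7 ≈ 2.5714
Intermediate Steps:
A = -6 (A = -3 - (8 - 1*5) = -3 - (8 - 5) = -3 - 1*3 = -3 - 3 = -6)
((3 + A)/(-7 + 0))*6 = ((3 - 6)/(-7 + 0))*6 = -3/(-7)*6 = -3*(-1/7)*6 = (3/7)*6 = 18/7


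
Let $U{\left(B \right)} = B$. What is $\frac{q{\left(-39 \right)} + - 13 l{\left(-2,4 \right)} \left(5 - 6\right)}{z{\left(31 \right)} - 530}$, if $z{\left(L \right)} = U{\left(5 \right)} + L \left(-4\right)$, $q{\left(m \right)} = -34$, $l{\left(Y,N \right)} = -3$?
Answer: $\frac{73}{649} \approx 0.11248$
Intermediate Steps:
$z{\left(L \right)} = 5 - 4 L$ ($z{\left(L \right)} = 5 + L \left(-4\right) = 5 - 4 L$)
$\frac{q{\left(-39 \right)} + - 13 l{\left(-2,4 \right)} \left(5 - 6\right)}{z{\left(31 \right)} - 530} = \frac{-34 + \left(-13\right) \left(-3\right) \left(5 - 6\right)}{\left(5 - 124\right) - 530} = \frac{-34 + 39 \left(-1\right)}{\left(5 - 124\right) - 530} = \frac{-34 - 39}{-119 - 530} = - \frac{73}{-649} = \left(-73\right) \left(- \frac{1}{649}\right) = \frac{73}{649}$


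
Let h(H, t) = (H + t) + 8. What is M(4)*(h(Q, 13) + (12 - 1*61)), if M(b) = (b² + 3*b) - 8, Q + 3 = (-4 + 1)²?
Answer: -440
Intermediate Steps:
Q = 6 (Q = -3 + (-4 + 1)² = -3 + (-3)² = -3 + 9 = 6)
h(H, t) = 8 + H + t
M(b) = -8 + b² + 3*b
M(4)*(h(Q, 13) + (12 - 1*61)) = (-8 + 4² + 3*4)*((8 + 6 + 13) + (12 - 1*61)) = (-8 + 16 + 12)*(27 + (12 - 61)) = 20*(27 - 49) = 20*(-22) = -440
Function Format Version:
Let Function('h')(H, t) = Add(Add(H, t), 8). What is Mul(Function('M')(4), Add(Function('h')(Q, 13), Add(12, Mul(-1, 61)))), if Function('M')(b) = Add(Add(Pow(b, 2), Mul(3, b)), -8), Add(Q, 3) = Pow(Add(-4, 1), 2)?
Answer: -440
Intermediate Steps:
Q = 6 (Q = Add(-3, Pow(Add(-4, 1), 2)) = Add(-3, Pow(-3, 2)) = Add(-3, 9) = 6)
Function('h')(H, t) = Add(8, H, t)
Function('M')(b) = Add(-8, Pow(b, 2), Mul(3, b))
Mul(Function('M')(4), Add(Function('h')(Q, 13), Add(12, Mul(-1, 61)))) = Mul(Add(-8, Pow(4, 2), Mul(3, 4)), Add(Add(8, 6, 13), Add(12, Mul(-1, 61)))) = Mul(Add(-8, 16, 12), Add(27, Add(12, -61))) = Mul(20, Add(27, -49)) = Mul(20, -22) = -440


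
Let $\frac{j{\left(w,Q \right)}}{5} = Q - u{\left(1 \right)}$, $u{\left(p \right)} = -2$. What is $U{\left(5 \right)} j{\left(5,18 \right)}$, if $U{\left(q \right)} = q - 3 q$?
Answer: $-1000$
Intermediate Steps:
$U{\left(q \right)} = - 2 q$
$j{\left(w,Q \right)} = 10 + 5 Q$ ($j{\left(w,Q \right)} = 5 \left(Q - -2\right) = 5 \left(Q + 2\right) = 5 \left(2 + Q\right) = 10 + 5 Q$)
$U{\left(5 \right)} j{\left(5,18 \right)} = \left(-2\right) 5 \left(10 + 5 \cdot 18\right) = - 10 \left(10 + 90\right) = \left(-10\right) 100 = -1000$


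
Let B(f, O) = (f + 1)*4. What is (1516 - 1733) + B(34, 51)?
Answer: -77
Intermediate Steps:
B(f, O) = 4 + 4*f (B(f, O) = (1 + f)*4 = 4 + 4*f)
(1516 - 1733) + B(34, 51) = (1516 - 1733) + (4 + 4*34) = -217 + (4 + 136) = -217 + 140 = -77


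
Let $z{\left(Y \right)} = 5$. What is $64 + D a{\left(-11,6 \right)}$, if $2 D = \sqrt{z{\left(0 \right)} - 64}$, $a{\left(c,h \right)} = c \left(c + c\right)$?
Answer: $64 + 121 i \sqrt{59} \approx 64.0 + 929.42 i$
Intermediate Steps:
$a{\left(c,h \right)} = 2 c^{2}$ ($a{\left(c,h \right)} = c 2 c = 2 c^{2}$)
$D = \frac{i \sqrt{59}}{2}$ ($D = \frac{\sqrt{5 - 64}}{2} = \frac{\sqrt{-59}}{2} = \frac{i \sqrt{59}}{2} \approx 3.8406 i$)
$64 + D a{\left(-11,6 \right)} = 64 + \frac{i \sqrt{59}}{2} \cdot 2 \left(-11\right)^{2} = 64 + \frac{i \sqrt{59}}{2} \cdot 2 \cdot 121 = 64 + \frac{i \sqrt{59}}{2} \cdot 242 = 64 + 121 i \sqrt{59}$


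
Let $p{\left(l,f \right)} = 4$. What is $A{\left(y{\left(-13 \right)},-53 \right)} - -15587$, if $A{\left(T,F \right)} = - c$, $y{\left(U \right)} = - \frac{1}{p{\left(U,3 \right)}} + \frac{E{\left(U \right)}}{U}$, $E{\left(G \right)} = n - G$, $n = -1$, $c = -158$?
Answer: $15745$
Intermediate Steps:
$E{\left(G \right)} = -1 - G$
$y{\left(U \right)} = - \frac{1}{4} + \frac{-1 - U}{U}$
$A{\left(T,F \right)} = 158$ ($A{\left(T,F \right)} = \left(-1\right) \left(-158\right) = 158$)
$A{\left(y{\left(-13 \right)},-53 \right)} - -15587 = 158 - -15587 = 158 + 15587 = 15745$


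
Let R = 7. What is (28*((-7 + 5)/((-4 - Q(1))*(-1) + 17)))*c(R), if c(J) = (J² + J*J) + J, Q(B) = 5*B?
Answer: -2940/13 ≈ -226.15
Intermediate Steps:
c(J) = J + 2*J² (c(J) = (J² + J²) + J = 2*J² + J = J + 2*J²)
(28*((-7 + 5)/((-4 - Q(1))*(-1) + 17)))*c(R) = (28*((-7 + 5)/((-4 - 5)*(-1) + 17)))*(7*(1 + 2*7)) = (28*(-2/((-4 - 1*5)*(-1) + 17)))*(7*(1 + 14)) = (28*(-2/((-4 - 5)*(-1) + 17)))*(7*15) = (28*(-2/(-9*(-1) + 17)))*105 = (28*(-2/(9 + 17)))*105 = (28*(-2/26))*105 = (28*(-2*1/26))*105 = (28*(-1/13))*105 = -28/13*105 = -2940/13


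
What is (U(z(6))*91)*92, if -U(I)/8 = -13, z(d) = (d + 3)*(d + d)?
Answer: 870688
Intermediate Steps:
z(d) = 2*d*(3 + d) (z(d) = (3 + d)*(2*d) = 2*d*(3 + d))
U(I) = 104 (U(I) = -8*(-13) = 104)
(U(z(6))*91)*92 = (104*91)*92 = 9464*92 = 870688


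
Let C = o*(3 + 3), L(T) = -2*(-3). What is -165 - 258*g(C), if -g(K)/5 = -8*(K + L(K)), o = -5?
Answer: 247515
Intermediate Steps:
L(T) = 6
C = -30 (C = -5*(3 + 3) = -5*6 = -30)
g(K) = 240 + 40*K (g(K) = -(-40)*(K + 6) = -(-40)*(6 + K) = -5*(-48 - 8*K) = 240 + 40*K)
-165 - 258*g(C) = -165 - 258*(240 + 40*(-30)) = -165 - 258*(240 - 1200) = -165 - 258*(-960) = -165 + 247680 = 247515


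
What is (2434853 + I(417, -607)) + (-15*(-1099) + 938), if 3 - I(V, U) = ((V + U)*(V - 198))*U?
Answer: -22804991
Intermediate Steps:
I(V, U) = 3 - U*(-198 + V)*(U + V) (I(V, U) = 3 - (V + U)*(V - 198)*U = 3 - (U + V)*(-198 + V)*U = 3 - (-198 + V)*(U + V)*U = 3 - U*(-198 + V)*(U + V))
(2434853 + I(417, -607)) + (-15*(-1099) + 938) = (2434853 + (3 + 198*(-607)² - 1*(-607)*417² - 1*417*(-607)² + 198*(-607)*417)) + (-15*(-1099) + 938) = (2434853 + (3 + 198*368449 - 1*(-607)*173889 - 1*417*368449 - 50117562)) + (16485 + 938) = (2434853 + (3 + 72952902 + 105550623 - 153643233 - 50117562)) + 17423 = (2434853 - 25257267) + 17423 = -22822414 + 17423 = -22804991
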